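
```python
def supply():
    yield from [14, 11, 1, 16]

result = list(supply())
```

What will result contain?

Step 1: yield from delegates to the iterable, yielding each element.
Step 2: Collected values: [14, 11, 1, 16].
Therefore result = [14, 11, 1, 16].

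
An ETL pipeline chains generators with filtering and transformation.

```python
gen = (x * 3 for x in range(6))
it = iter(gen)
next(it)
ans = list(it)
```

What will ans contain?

Step 1: Generator produces [0, 3, 6, 9, 12, 15].
Step 2: next(it) consumes first element (0).
Step 3: list(it) collects remaining: [3, 6, 9, 12, 15].
Therefore ans = [3, 6, 9, 12, 15].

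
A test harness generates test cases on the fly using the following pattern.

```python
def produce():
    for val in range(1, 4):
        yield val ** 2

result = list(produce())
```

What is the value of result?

Step 1: For each val in range(1, 4), yield val**2:
  val=1: yield 1**2 = 1
  val=2: yield 2**2 = 4
  val=3: yield 3**2 = 9
Therefore result = [1, 4, 9].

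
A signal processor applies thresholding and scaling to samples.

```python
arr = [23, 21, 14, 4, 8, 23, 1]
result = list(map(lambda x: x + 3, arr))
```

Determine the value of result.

Step 1: Apply lambda x: x + 3 to each element:
  23 -> 26
  21 -> 24
  14 -> 17
  4 -> 7
  8 -> 11
  23 -> 26
  1 -> 4
Therefore result = [26, 24, 17, 7, 11, 26, 4].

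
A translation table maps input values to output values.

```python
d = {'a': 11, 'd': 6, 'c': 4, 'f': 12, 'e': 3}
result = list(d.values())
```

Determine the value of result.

Step 1: d.values() returns the dictionary values in insertion order.
Therefore result = [11, 6, 4, 12, 3].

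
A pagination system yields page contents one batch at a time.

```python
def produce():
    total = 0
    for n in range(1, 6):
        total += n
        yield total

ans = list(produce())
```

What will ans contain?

Step 1: Generator accumulates running sum:
  n=1: total = 1, yield 1
  n=2: total = 3, yield 3
  n=3: total = 6, yield 6
  n=4: total = 10, yield 10
  n=5: total = 15, yield 15
Therefore ans = [1, 3, 6, 10, 15].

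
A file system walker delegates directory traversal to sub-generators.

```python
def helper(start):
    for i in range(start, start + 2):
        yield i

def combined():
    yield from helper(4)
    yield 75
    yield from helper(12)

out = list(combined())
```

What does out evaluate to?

Step 1: combined() delegates to helper(4):
  yield 4
  yield 5
Step 2: yield 75
Step 3: Delegates to helper(12):
  yield 12
  yield 13
Therefore out = [4, 5, 75, 12, 13].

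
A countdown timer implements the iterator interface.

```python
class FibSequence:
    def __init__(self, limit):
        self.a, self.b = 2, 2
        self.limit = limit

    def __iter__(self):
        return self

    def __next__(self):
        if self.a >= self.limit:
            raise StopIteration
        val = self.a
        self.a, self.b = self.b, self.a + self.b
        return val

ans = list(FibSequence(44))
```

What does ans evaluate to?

Step 1: Fibonacci-like sequence (a=2, b=2) until >= 44:
  Yield 2, then a,b = 2,4
  Yield 2, then a,b = 4,6
  Yield 4, then a,b = 6,10
  Yield 6, then a,b = 10,16
  Yield 10, then a,b = 16,26
  Yield 16, then a,b = 26,42
  Yield 26, then a,b = 42,68
  Yield 42, then a,b = 68,110
Step 2: 68 >= 44, stop.
Therefore ans = [2, 2, 4, 6, 10, 16, 26, 42].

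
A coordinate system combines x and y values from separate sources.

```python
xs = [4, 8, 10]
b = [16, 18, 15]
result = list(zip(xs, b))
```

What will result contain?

Step 1: zip pairs elements at same index:
  Index 0: (4, 16)
  Index 1: (8, 18)
  Index 2: (10, 15)
Therefore result = [(4, 16), (8, 18), (10, 15)].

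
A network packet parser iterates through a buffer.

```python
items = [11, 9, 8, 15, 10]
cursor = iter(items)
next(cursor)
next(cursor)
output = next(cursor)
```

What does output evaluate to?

Step 1: Create iterator over [11, 9, 8, 15, 10].
Step 2: next() consumes 11.
Step 3: next() consumes 9.
Step 4: next() returns 8.
Therefore output = 8.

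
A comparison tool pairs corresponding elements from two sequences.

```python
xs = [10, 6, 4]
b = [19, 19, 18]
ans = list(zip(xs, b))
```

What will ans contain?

Step 1: zip pairs elements at same index:
  Index 0: (10, 19)
  Index 1: (6, 19)
  Index 2: (4, 18)
Therefore ans = [(10, 19), (6, 19), (4, 18)].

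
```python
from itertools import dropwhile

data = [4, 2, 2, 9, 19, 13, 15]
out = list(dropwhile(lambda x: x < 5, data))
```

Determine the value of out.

Step 1: dropwhile drops elements while < 5:
  4 < 5: dropped
  2 < 5: dropped
  2 < 5: dropped
  9: kept (dropping stopped)
Step 2: Remaining elements kept regardless of condition.
Therefore out = [9, 19, 13, 15].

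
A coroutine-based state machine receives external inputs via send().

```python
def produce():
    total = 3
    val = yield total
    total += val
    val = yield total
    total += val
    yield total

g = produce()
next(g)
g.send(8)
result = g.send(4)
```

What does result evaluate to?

Step 1: next() -> yield total=3.
Step 2: send(8) -> val=8, total = 3+8 = 11, yield 11.
Step 3: send(4) -> val=4, total = 11+4 = 15, yield 15.
Therefore result = 15.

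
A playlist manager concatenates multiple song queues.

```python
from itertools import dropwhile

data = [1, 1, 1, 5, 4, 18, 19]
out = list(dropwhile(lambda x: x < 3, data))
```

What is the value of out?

Step 1: dropwhile drops elements while < 3:
  1 < 3: dropped
  1 < 3: dropped
  1 < 3: dropped
  5: kept (dropping stopped)
Step 2: Remaining elements kept regardless of condition.
Therefore out = [5, 4, 18, 19].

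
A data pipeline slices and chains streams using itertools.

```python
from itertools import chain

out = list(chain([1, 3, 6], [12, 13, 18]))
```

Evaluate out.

Step 1: chain() concatenates iterables: [1, 3, 6] + [12, 13, 18].
Therefore out = [1, 3, 6, 12, 13, 18].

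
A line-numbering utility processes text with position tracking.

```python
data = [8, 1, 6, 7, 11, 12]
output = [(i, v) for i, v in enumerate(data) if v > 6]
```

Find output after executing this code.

Step 1: Filter enumerate([8, 1, 6, 7, 11, 12]) keeping v > 6:
  (0, 8): 8 > 6, included
  (1, 1): 1 <= 6, excluded
  (2, 6): 6 <= 6, excluded
  (3, 7): 7 > 6, included
  (4, 11): 11 > 6, included
  (5, 12): 12 > 6, included
Therefore output = [(0, 8), (3, 7), (4, 11), (5, 12)].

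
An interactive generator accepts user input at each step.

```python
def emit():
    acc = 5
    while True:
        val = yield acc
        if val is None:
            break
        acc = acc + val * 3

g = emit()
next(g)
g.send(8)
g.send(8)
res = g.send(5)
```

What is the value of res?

Step 1: next() -> yield acc=5.
Step 2: send(8) -> val=8, acc = 5 + 8*3 = 29, yield 29.
Step 3: send(8) -> val=8, acc = 29 + 8*3 = 53, yield 53.
Step 4: send(5) -> val=5, acc = 53 + 5*3 = 68, yield 68.
Therefore res = 68.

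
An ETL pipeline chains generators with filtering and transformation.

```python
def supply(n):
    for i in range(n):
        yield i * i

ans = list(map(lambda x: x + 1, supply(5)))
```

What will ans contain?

Step 1: supply(5) yields squares: [0, 1, 4, 9, 16].
Step 2: map adds 1 to each: [1, 2, 5, 10, 17].
Therefore ans = [1, 2, 5, 10, 17].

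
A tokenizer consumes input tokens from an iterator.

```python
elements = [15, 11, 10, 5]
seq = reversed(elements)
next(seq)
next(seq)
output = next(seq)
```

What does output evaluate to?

Step 1: reversed([15, 11, 10, 5]) gives iterator: [5, 10, 11, 15].
Step 2: First next() = 5, second next() = 10.
Step 3: Third next() = 11.
Therefore output = 11.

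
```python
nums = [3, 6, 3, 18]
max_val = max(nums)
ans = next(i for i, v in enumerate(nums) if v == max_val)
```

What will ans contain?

Step 1: max([3, 6, 3, 18]) = 18.
Step 2: Find first index where value == 18:
  Index 0: 3 != 18
  Index 1: 6 != 18
  Index 2: 3 != 18
  Index 3: 18 == 18, found!
Therefore ans = 3.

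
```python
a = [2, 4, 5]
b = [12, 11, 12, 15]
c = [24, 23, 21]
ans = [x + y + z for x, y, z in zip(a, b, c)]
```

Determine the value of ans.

Step 1: zip three lists (truncates to shortest, len=3):
  2 + 12 + 24 = 38
  4 + 11 + 23 = 38
  5 + 12 + 21 = 38
Therefore ans = [38, 38, 38].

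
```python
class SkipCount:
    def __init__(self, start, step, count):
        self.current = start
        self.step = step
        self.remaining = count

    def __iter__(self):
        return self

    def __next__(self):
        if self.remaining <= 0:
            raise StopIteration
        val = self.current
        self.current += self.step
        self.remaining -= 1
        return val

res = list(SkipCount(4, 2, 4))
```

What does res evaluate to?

Step 1: SkipCount starts at 4, increments by 2, for 4 steps:
  Yield 4, then current += 2
  Yield 6, then current += 2
  Yield 8, then current += 2
  Yield 10, then current += 2
Therefore res = [4, 6, 8, 10].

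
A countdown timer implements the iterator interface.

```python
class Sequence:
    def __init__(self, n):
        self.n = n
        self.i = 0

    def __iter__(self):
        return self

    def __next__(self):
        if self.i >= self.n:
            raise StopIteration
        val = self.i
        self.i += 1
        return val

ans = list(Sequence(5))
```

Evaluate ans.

Step 1: Sequence(5) creates an iterator counting 0 to 4.
Step 2: list() consumes all values: [0, 1, 2, 3, 4].
Therefore ans = [0, 1, 2, 3, 4].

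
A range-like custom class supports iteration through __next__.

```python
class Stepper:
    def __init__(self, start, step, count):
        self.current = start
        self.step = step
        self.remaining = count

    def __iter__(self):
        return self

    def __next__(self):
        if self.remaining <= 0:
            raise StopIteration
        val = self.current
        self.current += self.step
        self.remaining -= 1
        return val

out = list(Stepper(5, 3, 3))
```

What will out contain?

Step 1: Stepper starts at 5, increments by 3, for 3 steps:
  Yield 5, then current += 3
  Yield 8, then current += 3
  Yield 11, then current += 3
Therefore out = [5, 8, 11].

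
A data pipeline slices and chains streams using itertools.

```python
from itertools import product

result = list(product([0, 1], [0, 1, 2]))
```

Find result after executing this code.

Step 1: product([0, 1], [0, 1, 2]) gives all pairs:
  (0, 0)
  (0, 1)
  (0, 2)
  (1, 0)
  (1, 1)
  (1, 2)
Therefore result = [(0, 0), (0, 1), (0, 2), (1, 0), (1, 1), (1, 2)].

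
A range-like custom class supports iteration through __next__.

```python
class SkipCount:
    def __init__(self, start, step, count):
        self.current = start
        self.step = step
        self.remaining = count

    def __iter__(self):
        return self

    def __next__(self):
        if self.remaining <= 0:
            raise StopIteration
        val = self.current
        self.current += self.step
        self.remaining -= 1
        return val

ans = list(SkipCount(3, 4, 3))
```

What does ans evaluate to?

Step 1: SkipCount starts at 3, increments by 4, for 3 steps:
  Yield 3, then current += 4
  Yield 7, then current += 4
  Yield 11, then current += 4
Therefore ans = [3, 7, 11].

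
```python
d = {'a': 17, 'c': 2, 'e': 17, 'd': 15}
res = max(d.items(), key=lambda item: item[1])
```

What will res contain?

Step 1: Find item with maximum value:
  ('a', 17)
  ('c', 2)
  ('e', 17)
  ('d', 15)
Step 2: Maximum value is 17 at key 'a'.
Therefore res = ('a', 17).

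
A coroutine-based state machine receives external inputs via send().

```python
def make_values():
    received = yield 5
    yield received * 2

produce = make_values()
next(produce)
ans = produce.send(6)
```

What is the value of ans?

Step 1: next(produce) advances to first yield, producing 5.
Step 2: send(6) resumes, received = 6.
Step 3: yield received * 2 = 6 * 2 = 12.
Therefore ans = 12.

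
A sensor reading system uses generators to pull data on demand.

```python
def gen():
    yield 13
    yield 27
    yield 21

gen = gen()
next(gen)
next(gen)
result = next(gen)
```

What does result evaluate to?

Step 1: gen() creates a generator.
Step 2: next(gen) yields 13 (consumed and discarded).
Step 3: next(gen) yields 27 (consumed and discarded).
Step 4: next(gen) yields 21, assigned to result.
Therefore result = 21.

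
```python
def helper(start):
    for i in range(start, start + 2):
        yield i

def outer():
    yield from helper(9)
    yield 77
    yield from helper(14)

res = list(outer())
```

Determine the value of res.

Step 1: outer() delegates to helper(9):
  yield 9
  yield 10
Step 2: yield 77
Step 3: Delegates to helper(14):
  yield 14
  yield 15
Therefore res = [9, 10, 77, 14, 15].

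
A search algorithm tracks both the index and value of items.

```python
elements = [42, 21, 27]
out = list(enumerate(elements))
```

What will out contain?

Step 1: enumerate pairs each element with its index:
  (0, 42)
  (1, 21)
  (2, 27)
Therefore out = [(0, 42), (1, 21), (2, 27)].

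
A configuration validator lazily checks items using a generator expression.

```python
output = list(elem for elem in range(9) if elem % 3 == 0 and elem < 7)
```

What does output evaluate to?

Step 1: Filter range(9) where elem % 3 == 0 and elem < 7:
  elem=0: both conditions met, included
  elem=1: excluded (1 % 3 != 0)
  elem=2: excluded (2 % 3 != 0)
  elem=3: both conditions met, included
  elem=4: excluded (4 % 3 != 0)
  elem=5: excluded (5 % 3 != 0)
  elem=6: both conditions met, included
  elem=7: excluded (7 % 3 != 0, 7 >= 7)
  elem=8: excluded (8 % 3 != 0, 8 >= 7)
Therefore output = [0, 3, 6].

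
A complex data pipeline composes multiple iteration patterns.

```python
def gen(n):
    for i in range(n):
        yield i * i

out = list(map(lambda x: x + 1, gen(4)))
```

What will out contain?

Step 1: gen(4) yields squares: [0, 1, 4, 9].
Step 2: map adds 1 to each: [1, 2, 5, 10].
Therefore out = [1, 2, 5, 10].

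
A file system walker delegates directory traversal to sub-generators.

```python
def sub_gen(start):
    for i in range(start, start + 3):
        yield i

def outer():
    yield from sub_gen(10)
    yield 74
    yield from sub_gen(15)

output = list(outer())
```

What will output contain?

Step 1: outer() delegates to sub_gen(10):
  yield 10
  yield 11
  yield 12
Step 2: yield 74
Step 3: Delegates to sub_gen(15):
  yield 15
  yield 16
  yield 17
Therefore output = [10, 11, 12, 74, 15, 16, 17].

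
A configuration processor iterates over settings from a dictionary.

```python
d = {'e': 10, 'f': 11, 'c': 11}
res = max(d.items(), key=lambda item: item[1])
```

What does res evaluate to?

Step 1: Find item with maximum value:
  ('e', 10)
  ('f', 11)
  ('c', 11)
Step 2: Maximum value is 11 at key 'f'.
Therefore res = ('f', 11).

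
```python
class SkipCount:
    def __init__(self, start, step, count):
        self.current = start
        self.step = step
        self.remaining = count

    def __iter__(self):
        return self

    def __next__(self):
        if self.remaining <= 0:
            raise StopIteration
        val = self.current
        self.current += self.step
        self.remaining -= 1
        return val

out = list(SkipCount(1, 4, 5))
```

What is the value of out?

Step 1: SkipCount starts at 1, increments by 4, for 5 steps:
  Yield 1, then current += 4
  Yield 5, then current += 4
  Yield 9, then current += 4
  Yield 13, then current += 4
  Yield 17, then current += 4
Therefore out = [1, 5, 9, 13, 17].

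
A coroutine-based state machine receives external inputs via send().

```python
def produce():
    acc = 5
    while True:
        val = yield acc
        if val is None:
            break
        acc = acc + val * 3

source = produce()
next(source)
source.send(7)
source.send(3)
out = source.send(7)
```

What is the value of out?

Step 1: next() -> yield acc=5.
Step 2: send(7) -> val=7, acc = 5 + 7*3 = 26, yield 26.
Step 3: send(3) -> val=3, acc = 26 + 3*3 = 35, yield 35.
Step 4: send(7) -> val=7, acc = 35 + 7*3 = 56, yield 56.
Therefore out = 56.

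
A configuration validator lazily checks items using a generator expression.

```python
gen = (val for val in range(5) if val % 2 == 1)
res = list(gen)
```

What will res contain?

Step 1: Filter range(5) keeping only odd values:
  val=0: even, excluded
  val=1: odd, included
  val=2: even, excluded
  val=3: odd, included
  val=4: even, excluded
Therefore res = [1, 3].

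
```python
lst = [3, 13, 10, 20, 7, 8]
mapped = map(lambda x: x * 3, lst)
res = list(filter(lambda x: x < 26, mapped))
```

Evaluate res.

Step 1: Map x * 3:
  3 -> 9
  13 -> 39
  10 -> 30
  20 -> 60
  7 -> 21
  8 -> 24
Step 2: Filter for < 26:
  9: kept
  39: removed
  30: removed
  60: removed
  21: kept
  24: kept
Therefore res = [9, 21, 24].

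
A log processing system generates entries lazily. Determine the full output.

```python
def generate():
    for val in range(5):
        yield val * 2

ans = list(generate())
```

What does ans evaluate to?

Step 1: For each val in range(5), yield val * 2:
  val=0: yield 0 * 2 = 0
  val=1: yield 1 * 2 = 2
  val=2: yield 2 * 2 = 4
  val=3: yield 3 * 2 = 6
  val=4: yield 4 * 2 = 8
Therefore ans = [0, 2, 4, 6, 8].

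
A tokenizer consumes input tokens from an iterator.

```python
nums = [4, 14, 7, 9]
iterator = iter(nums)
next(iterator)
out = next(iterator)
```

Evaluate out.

Step 1: Create iterator over [4, 14, 7, 9].
Step 2: next() consumes 4.
Step 3: next() returns 14.
Therefore out = 14.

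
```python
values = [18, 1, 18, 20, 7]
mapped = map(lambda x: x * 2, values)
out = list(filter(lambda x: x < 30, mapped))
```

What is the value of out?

Step 1: Map x * 2:
  18 -> 36
  1 -> 2
  18 -> 36
  20 -> 40
  7 -> 14
Step 2: Filter for < 30:
  36: removed
  2: kept
  36: removed
  40: removed
  14: kept
Therefore out = [2, 14].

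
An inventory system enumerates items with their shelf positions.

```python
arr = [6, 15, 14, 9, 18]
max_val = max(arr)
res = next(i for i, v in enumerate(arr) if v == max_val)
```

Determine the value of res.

Step 1: max([6, 15, 14, 9, 18]) = 18.
Step 2: Find first index where value == 18:
  Index 0: 6 != 18
  Index 1: 15 != 18
  Index 2: 14 != 18
  Index 3: 9 != 18
  Index 4: 18 == 18, found!
Therefore res = 4.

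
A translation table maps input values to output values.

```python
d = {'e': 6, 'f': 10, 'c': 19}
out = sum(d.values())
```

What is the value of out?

Step 1: d.values() = [6, 10, 19].
Step 2: sum = 35.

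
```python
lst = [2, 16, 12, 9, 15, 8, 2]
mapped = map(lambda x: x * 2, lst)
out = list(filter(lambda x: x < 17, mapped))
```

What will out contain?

Step 1: Map x * 2:
  2 -> 4
  16 -> 32
  12 -> 24
  9 -> 18
  15 -> 30
  8 -> 16
  2 -> 4
Step 2: Filter for < 17:
  4: kept
  32: removed
  24: removed
  18: removed
  30: removed
  16: kept
  4: kept
Therefore out = [4, 16, 4].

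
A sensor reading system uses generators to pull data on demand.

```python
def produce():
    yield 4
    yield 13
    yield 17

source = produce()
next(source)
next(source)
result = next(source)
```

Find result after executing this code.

Step 1: produce() creates a generator.
Step 2: next(source) yields 4 (consumed and discarded).
Step 3: next(source) yields 13 (consumed and discarded).
Step 4: next(source) yields 17, assigned to result.
Therefore result = 17.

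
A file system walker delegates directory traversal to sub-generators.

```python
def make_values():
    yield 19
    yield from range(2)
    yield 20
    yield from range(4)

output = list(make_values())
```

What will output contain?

Step 1: Trace yields in order:
  yield 19
  yield 0
  yield 1
  yield 20
  yield 0
  yield 1
  yield 2
  yield 3
Therefore output = [19, 0, 1, 20, 0, 1, 2, 3].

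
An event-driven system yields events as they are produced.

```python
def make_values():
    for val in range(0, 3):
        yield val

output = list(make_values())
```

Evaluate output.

Step 1: The generator yields each value from range(0, 3).
Step 2: list() consumes all yields: [0, 1, 2].
Therefore output = [0, 1, 2].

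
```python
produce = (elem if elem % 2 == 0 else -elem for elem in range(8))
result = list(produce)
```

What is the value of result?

Step 1: For each elem in range(8), yield elem if even, else -elem:
  elem=0: even, yield 0
  elem=1: odd, yield -1
  elem=2: even, yield 2
  elem=3: odd, yield -3
  elem=4: even, yield 4
  elem=5: odd, yield -5
  elem=6: even, yield 6
  elem=7: odd, yield -7
Therefore result = [0, -1, 2, -3, 4, -5, 6, -7].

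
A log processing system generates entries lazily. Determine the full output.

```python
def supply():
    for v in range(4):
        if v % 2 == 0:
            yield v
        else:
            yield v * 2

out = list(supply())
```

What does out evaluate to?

Step 1: For each v in range(4), yield v if even, else v*2:
  v=0 (even): yield 0
  v=1 (odd): yield 1*2 = 2
  v=2 (even): yield 2
  v=3 (odd): yield 3*2 = 6
Therefore out = [0, 2, 2, 6].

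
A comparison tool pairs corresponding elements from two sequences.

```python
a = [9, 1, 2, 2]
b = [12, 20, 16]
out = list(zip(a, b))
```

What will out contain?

Step 1: zip stops at shortest (len(a)=4, len(b)=3):
  Index 0: (9, 12)
  Index 1: (1, 20)
  Index 2: (2, 16)
Step 2: Last element of a (2) has no pair, dropped.
Therefore out = [(9, 12), (1, 20), (2, 16)].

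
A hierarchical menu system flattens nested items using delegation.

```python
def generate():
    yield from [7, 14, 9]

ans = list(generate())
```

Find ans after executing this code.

Step 1: yield from delegates to the iterable, yielding each element.
Step 2: Collected values: [7, 14, 9].
Therefore ans = [7, 14, 9].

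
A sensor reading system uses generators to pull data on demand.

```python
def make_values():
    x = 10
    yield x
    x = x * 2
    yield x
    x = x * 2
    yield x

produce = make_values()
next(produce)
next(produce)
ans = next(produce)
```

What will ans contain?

Step 1: Trace through generator execution:
  Yield 1: x starts at 10, yield 10
  Yield 2: x = 10 * 2 = 20, yield 20
  Yield 3: x = 20 * 2 = 40, yield 40
Step 2: First next() gets 10, second next() gets the second value, third next() yields 40.
Therefore ans = 40.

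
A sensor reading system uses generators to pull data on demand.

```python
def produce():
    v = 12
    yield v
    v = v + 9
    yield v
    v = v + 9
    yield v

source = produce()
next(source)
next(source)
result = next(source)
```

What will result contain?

Step 1: Trace through generator execution:
  Yield 1: v starts at 12, yield 12
  Yield 2: v = 12 + 9 = 21, yield 21
  Yield 3: v = 21 + 9 = 30, yield 30
Step 2: First next() gets 12, second next() gets the second value, third next() yields 30.
Therefore result = 30.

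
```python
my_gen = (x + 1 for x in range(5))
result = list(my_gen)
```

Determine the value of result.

Step 1: For each x in range(5), compute x+1:
  x=0: 0+1 = 1
  x=1: 1+1 = 2
  x=2: 2+1 = 3
  x=3: 3+1 = 4
  x=4: 4+1 = 5
Therefore result = [1, 2, 3, 4, 5].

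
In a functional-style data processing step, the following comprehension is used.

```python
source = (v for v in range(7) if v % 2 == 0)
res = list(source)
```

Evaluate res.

Step 1: Filter range(7) keeping only even values:
  v=0: even, included
  v=1: odd, excluded
  v=2: even, included
  v=3: odd, excluded
  v=4: even, included
  v=5: odd, excluded
  v=6: even, included
Therefore res = [0, 2, 4, 6].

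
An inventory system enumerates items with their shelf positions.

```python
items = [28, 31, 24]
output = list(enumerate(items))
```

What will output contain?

Step 1: enumerate pairs each element with its index:
  (0, 28)
  (1, 31)
  (2, 24)
Therefore output = [(0, 28), (1, 31), (2, 24)].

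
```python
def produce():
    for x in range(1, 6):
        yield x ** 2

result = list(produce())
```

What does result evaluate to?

Step 1: For each x in range(1, 6), yield x**2:
  x=1: yield 1**2 = 1
  x=2: yield 2**2 = 4
  x=3: yield 3**2 = 9
  x=4: yield 4**2 = 16
  x=5: yield 5**2 = 25
Therefore result = [1, 4, 9, 16, 25].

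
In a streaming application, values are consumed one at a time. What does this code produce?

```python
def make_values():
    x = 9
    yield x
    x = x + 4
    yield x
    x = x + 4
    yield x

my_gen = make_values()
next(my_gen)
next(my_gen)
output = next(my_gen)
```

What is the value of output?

Step 1: Trace through generator execution:
  Yield 1: x starts at 9, yield 9
  Yield 2: x = 9 + 4 = 13, yield 13
  Yield 3: x = 13 + 4 = 17, yield 17
Step 2: First next() gets 9, second next() gets the second value, third next() yields 17.
Therefore output = 17.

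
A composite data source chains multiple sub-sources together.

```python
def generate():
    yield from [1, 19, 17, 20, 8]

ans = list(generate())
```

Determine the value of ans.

Step 1: yield from delegates to the iterable, yielding each element.
Step 2: Collected values: [1, 19, 17, 20, 8].
Therefore ans = [1, 19, 17, 20, 8].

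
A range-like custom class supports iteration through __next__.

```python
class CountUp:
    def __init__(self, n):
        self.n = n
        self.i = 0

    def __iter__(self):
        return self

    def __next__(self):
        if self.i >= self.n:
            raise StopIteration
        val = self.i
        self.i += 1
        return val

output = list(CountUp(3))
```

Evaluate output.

Step 1: CountUp(3) creates an iterator counting 0 to 2.
Step 2: list() consumes all values: [0, 1, 2].
Therefore output = [0, 1, 2].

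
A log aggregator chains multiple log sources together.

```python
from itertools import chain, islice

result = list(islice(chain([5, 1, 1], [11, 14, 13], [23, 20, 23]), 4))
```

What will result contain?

Step 1: chain([5, 1, 1], [11, 14, 13], [23, 20, 23]) = [5, 1, 1, 11, 14, 13, 23, 20, 23].
Step 2: islice takes first 4 elements: [5, 1, 1, 11].
Therefore result = [5, 1, 1, 11].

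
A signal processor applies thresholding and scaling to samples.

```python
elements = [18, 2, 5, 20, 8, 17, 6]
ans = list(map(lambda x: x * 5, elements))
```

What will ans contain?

Step 1: Apply lambda x: x * 5 to each element:
  18 -> 90
  2 -> 10
  5 -> 25
  20 -> 100
  8 -> 40
  17 -> 85
  6 -> 30
Therefore ans = [90, 10, 25, 100, 40, 85, 30].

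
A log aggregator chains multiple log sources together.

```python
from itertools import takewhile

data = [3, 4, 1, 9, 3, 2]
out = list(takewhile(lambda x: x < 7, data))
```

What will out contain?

Step 1: takewhile stops at first element >= 7:
  3 < 7: take
  4 < 7: take
  1 < 7: take
  9 >= 7: stop
Therefore out = [3, 4, 1].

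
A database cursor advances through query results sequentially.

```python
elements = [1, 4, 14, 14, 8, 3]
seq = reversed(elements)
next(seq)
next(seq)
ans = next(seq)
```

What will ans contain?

Step 1: reversed([1, 4, 14, 14, 8, 3]) gives iterator: [3, 8, 14, 14, 4, 1].
Step 2: First next() = 3, second next() = 8.
Step 3: Third next() = 14.
Therefore ans = 14.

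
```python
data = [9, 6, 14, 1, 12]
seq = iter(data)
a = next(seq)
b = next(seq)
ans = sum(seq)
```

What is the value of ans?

Step 1: Create iterator over [9, 6, 14, 1, 12].
Step 2: a = next() = 9, b = next() = 6.
Step 3: sum() of remaining [14, 1, 12] = 27.
Therefore ans = 27.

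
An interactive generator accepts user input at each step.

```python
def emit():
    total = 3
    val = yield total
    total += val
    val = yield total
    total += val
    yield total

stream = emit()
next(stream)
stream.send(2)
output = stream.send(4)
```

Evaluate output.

Step 1: next() -> yield total=3.
Step 2: send(2) -> val=2, total = 3+2 = 5, yield 5.
Step 3: send(4) -> val=4, total = 5+4 = 9, yield 9.
Therefore output = 9.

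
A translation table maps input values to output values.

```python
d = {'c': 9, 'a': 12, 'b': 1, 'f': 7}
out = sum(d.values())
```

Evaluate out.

Step 1: d.values() = [9, 12, 1, 7].
Step 2: sum = 29.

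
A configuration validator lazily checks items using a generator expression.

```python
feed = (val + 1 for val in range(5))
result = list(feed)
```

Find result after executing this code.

Step 1: For each val in range(5), compute val+1:
  val=0: 0+1 = 1
  val=1: 1+1 = 2
  val=2: 2+1 = 3
  val=3: 3+1 = 4
  val=4: 4+1 = 5
Therefore result = [1, 2, 3, 4, 5].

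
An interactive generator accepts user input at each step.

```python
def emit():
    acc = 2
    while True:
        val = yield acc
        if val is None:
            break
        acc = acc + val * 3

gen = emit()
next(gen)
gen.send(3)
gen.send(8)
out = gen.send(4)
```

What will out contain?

Step 1: next() -> yield acc=2.
Step 2: send(3) -> val=3, acc = 2 + 3*3 = 11, yield 11.
Step 3: send(8) -> val=8, acc = 11 + 8*3 = 35, yield 35.
Step 4: send(4) -> val=4, acc = 35 + 4*3 = 47, yield 47.
Therefore out = 47.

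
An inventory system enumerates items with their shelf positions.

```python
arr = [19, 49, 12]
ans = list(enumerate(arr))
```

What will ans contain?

Step 1: enumerate pairs each element with its index:
  (0, 19)
  (1, 49)
  (2, 12)
Therefore ans = [(0, 19), (1, 49), (2, 12)].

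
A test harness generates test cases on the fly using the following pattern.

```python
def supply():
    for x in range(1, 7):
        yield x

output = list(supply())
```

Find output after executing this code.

Step 1: The generator yields each value from range(1, 7).
Step 2: list() consumes all yields: [1, 2, 3, 4, 5, 6].
Therefore output = [1, 2, 3, 4, 5, 6].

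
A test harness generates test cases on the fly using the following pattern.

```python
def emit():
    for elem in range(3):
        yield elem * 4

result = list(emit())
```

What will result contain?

Step 1: For each elem in range(3), yield elem * 4:
  elem=0: yield 0 * 4 = 0
  elem=1: yield 1 * 4 = 4
  elem=2: yield 2 * 4 = 8
Therefore result = [0, 4, 8].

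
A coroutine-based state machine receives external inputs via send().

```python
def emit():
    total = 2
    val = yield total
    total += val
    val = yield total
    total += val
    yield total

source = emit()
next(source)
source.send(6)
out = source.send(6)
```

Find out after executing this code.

Step 1: next() -> yield total=2.
Step 2: send(6) -> val=6, total = 2+6 = 8, yield 8.
Step 3: send(6) -> val=6, total = 8+6 = 14, yield 14.
Therefore out = 14.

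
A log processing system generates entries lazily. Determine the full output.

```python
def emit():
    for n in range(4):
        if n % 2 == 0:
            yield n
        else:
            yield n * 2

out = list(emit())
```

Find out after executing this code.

Step 1: For each n in range(4), yield n if even, else n*2:
  n=0 (even): yield 0
  n=1 (odd): yield 1*2 = 2
  n=2 (even): yield 2
  n=3 (odd): yield 3*2 = 6
Therefore out = [0, 2, 2, 6].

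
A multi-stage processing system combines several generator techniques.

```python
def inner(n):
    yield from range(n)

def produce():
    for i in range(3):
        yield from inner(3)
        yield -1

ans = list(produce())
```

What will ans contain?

Step 1: For each i in range(3):
  i=0: yield from inner(3) -> [0, 1, 2], then yield -1
  i=1: yield from inner(3) -> [0, 1, 2], then yield -1
  i=2: yield from inner(3) -> [0, 1, 2], then yield -1
Therefore ans = [0, 1, 2, -1, 0, 1, 2, -1, 0, 1, 2, -1].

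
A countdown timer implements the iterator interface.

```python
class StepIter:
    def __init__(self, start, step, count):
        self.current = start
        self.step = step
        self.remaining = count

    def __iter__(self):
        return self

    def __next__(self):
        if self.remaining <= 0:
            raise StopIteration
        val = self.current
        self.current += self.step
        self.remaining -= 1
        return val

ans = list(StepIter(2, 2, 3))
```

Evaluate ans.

Step 1: StepIter starts at 2, increments by 2, for 3 steps:
  Yield 2, then current += 2
  Yield 4, then current += 2
  Yield 6, then current += 2
Therefore ans = [2, 4, 6].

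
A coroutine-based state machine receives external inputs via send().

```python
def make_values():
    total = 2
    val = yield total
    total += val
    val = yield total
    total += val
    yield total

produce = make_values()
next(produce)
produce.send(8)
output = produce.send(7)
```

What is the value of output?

Step 1: next() -> yield total=2.
Step 2: send(8) -> val=8, total = 2+8 = 10, yield 10.
Step 3: send(7) -> val=7, total = 10+7 = 17, yield 17.
Therefore output = 17.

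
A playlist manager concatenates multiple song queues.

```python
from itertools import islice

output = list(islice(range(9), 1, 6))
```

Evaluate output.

Step 1: islice(range(9), 1, 6) takes elements at indices [1, 6).
Step 2: Elements: [1, 2, 3, 4, 5].
Therefore output = [1, 2, 3, 4, 5].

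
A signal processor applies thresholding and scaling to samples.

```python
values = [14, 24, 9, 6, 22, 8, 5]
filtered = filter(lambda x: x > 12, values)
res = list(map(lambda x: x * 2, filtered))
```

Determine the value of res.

Step 1: Filter values for elements > 12:
  14: kept
  24: kept
  9: removed
  6: removed
  22: kept
  8: removed
  5: removed
Step 2: Map x * 2 on filtered [14, 24, 22]:
  14 -> 28
  24 -> 48
  22 -> 44
Therefore res = [28, 48, 44].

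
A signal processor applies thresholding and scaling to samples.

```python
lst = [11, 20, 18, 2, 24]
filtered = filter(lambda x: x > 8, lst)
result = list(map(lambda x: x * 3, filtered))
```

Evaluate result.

Step 1: Filter lst for elements > 8:
  11: kept
  20: kept
  18: kept
  2: removed
  24: kept
Step 2: Map x * 3 on filtered [11, 20, 18, 24]:
  11 -> 33
  20 -> 60
  18 -> 54
  24 -> 72
Therefore result = [33, 60, 54, 72].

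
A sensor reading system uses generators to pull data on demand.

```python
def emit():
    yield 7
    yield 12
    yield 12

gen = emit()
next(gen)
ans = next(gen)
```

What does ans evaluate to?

Step 1: emit() creates a generator.
Step 2: next(gen) yields 7 (consumed and discarded).
Step 3: next(gen) yields 12, assigned to ans.
Therefore ans = 12.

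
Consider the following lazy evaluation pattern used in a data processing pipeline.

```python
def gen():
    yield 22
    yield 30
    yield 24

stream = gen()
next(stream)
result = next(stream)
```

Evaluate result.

Step 1: gen() creates a generator.
Step 2: next(stream) yields 22 (consumed and discarded).
Step 3: next(stream) yields 30, assigned to result.
Therefore result = 30.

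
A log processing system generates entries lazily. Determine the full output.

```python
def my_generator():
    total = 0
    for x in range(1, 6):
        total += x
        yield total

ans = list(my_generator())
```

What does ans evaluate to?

Step 1: Generator accumulates running sum:
  x=1: total = 1, yield 1
  x=2: total = 3, yield 3
  x=3: total = 6, yield 6
  x=4: total = 10, yield 10
  x=5: total = 15, yield 15
Therefore ans = [1, 3, 6, 10, 15].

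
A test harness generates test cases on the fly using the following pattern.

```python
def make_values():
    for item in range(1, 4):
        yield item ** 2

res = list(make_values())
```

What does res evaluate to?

Step 1: For each item in range(1, 4), yield item**2:
  item=1: yield 1**2 = 1
  item=2: yield 2**2 = 4
  item=3: yield 3**2 = 9
Therefore res = [1, 4, 9].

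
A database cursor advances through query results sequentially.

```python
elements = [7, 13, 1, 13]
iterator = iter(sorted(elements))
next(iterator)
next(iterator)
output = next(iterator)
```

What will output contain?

Step 1: sorted([7, 13, 1, 13]) = [1, 7, 13, 13].
Step 2: Create iterator and skip 2 elements.
Step 3: next() returns 13.
Therefore output = 13.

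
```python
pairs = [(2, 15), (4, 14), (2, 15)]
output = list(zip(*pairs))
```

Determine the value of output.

Step 1: zip(*pairs) transposes: unzips [(2, 15), (4, 14), (2, 15)] into separate sequences.
Step 2: First elements: (2, 4, 2), second elements: (15, 14, 15).
Therefore output = [(2, 4, 2), (15, 14, 15)].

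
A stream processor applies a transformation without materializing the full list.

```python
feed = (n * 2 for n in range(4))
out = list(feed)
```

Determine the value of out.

Step 1: For each n in range(4), compute n*2:
  n=0: 0*2 = 0
  n=1: 1*2 = 2
  n=2: 2*2 = 4
  n=3: 3*2 = 6
Therefore out = [0, 2, 4, 6].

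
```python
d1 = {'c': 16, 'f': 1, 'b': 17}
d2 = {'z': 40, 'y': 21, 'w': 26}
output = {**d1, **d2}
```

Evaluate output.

Step 1: Merge d1 and d2 (d2 values override on key conflicts).
Step 2: d1 has keys ['c', 'f', 'b'], d2 has keys ['z', 'y', 'w'].
Therefore output = {'c': 16, 'f': 1, 'b': 17, 'z': 40, 'y': 21, 'w': 26}.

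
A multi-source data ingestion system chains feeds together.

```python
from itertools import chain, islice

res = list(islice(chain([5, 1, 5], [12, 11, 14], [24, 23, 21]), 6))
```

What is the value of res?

Step 1: chain([5, 1, 5], [12, 11, 14], [24, 23, 21]) = [5, 1, 5, 12, 11, 14, 24, 23, 21].
Step 2: islice takes first 6 elements: [5, 1, 5, 12, 11, 14].
Therefore res = [5, 1, 5, 12, 11, 14].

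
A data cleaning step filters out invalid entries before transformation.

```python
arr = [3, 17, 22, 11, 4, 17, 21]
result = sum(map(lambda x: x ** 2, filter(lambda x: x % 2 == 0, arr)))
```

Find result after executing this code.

Step 1: Filter even numbers from [3, 17, 22, 11, 4, 17, 21]: [22, 4]
Step 2: Square each: [484, 16]
Step 3: Sum = 500.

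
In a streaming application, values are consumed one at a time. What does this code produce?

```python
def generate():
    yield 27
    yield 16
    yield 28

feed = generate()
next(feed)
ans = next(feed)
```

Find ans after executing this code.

Step 1: generate() creates a generator.
Step 2: next(feed) yields 27 (consumed and discarded).
Step 3: next(feed) yields 16, assigned to ans.
Therefore ans = 16.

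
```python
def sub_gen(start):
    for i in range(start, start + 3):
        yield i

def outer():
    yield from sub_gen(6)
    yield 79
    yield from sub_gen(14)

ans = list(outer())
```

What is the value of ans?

Step 1: outer() delegates to sub_gen(6):
  yield 6
  yield 7
  yield 8
Step 2: yield 79
Step 3: Delegates to sub_gen(14):
  yield 14
  yield 15
  yield 16
Therefore ans = [6, 7, 8, 79, 14, 15, 16].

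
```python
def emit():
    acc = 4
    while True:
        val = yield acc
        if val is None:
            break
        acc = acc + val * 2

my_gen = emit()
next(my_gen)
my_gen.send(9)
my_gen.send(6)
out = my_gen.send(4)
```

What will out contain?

Step 1: next() -> yield acc=4.
Step 2: send(9) -> val=9, acc = 4 + 9*2 = 22, yield 22.
Step 3: send(6) -> val=6, acc = 22 + 6*2 = 34, yield 34.
Step 4: send(4) -> val=4, acc = 34 + 4*2 = 42, yield 42.
Therefore out = 42.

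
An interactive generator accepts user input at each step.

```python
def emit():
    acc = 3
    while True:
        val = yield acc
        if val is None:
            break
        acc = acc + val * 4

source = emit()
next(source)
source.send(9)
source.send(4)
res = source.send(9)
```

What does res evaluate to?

Step 1: next() -> yield acc=3.
Step 2: send(9) -> val=9, acc = 3 + 9*4 = 39, yield 39.
Step 3: send(4) -> val=4, acc = 39 + 4*4 = 55, yield 55.
Step 4: send(9) -> val=9, acc = 55 + 9*4 = 91, yield 91.
Therefore res = 91.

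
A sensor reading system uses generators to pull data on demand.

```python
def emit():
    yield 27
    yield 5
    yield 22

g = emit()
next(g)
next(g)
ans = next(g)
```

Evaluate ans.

Step 1: emit() creates a generator.
Step 2: next(g) yields 27 (consumed and discarded).
Step 3: next(g) yields 5 (consumed and discarded).
Step 4: next(g) yields 22, assigned to ans.
Therefore ans = 22.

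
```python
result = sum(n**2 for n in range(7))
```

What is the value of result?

Step 1: Compute n**2 for each n in range(7):
  n=0: 0**2 = 0
  n=1: 1**2 = 1
  n=2: 2**2 = 4
  n=3: 3**2 = 9
  n=4: 4**2 = 16
  n=5: 5**2 = 25
  n=6: 6**2 = 36
Step 2: sum = 0 + 1 + 4 + 9 + 16 + 25 + 36 = 91.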